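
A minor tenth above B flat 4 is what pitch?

D flat 6

The tenth's letter: B up three letter names plus an octave → D.
A minor tenth is 15 semitones; 15 semitones up from Bb4 gives Db6.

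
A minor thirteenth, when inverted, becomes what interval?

First reduce the compound minor thirteenth to its simple form, a minor sixth.
Interval numbers invert to sum to nine: 6 + 3 = 9, so a sixth inverts to a third.
The quality also flips — minor becomes major — giving a major third.

major 3rd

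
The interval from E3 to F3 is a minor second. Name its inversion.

M7

Interval numbers invert to sum to nine: 2 + 7 = 9, so a second inverts to a seventh.
Quality inverts too: minor becomes major. That makes the inversion a major seventh.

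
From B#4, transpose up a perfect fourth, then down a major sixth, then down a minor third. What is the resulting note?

B#4 up a perfect fourth → E#5 (5 semitones).
E#5 down a major sixth → G#4 (9 semitones).
A minor third down from G#4 is E#4.

E#4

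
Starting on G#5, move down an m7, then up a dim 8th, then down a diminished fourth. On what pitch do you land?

G#5 down a minor seventh → A#4 (10 semitones).
A#4 up a diminished octave → A5 (11 semitones).
Down a diminished fourth from A5: E#5 (4 semitones down).

E#5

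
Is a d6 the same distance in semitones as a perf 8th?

No

7 semitones (diminished sixth) vs 12 semitones (perfect octave): not equal.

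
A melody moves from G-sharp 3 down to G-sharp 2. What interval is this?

Descending from G#3 to G#2 is the same interval as ascending G#2 to G#3.
G to G is the same letter name, plus an octave: an octave.
Counting semitones, G#2→G#3 is 12, which is the perfect octave.

P8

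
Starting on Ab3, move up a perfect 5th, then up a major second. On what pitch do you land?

F4

A perfect fifth up from Ab3 is Eb4.
A major second up from Eb4 is F4.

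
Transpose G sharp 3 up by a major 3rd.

The third takes the letter from G up to B.
A major third is 4 semitones; 4 semitones up from G#3 gives B#3.

B sharp 3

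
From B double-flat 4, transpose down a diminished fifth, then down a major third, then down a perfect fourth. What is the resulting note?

Down a diminished fifth from Bbb4: Eb4 (6 semitones down).
Eb4 down a major third → Cb4 (4 semitones).
Down a perfect fourth from Cb4: Gb3 (5 semitones down).

G flat 3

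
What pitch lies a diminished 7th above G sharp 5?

F 6

The seventh takes the letter from G up to F.
Moving 9 semitones up from G#5 (the size of a diminished seventh) reaches F6.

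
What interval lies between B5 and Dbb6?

doubly diminished 3rd

B to D spans three letter names (B-C-D), so the interval is some kind of third.
A major third would be 4 semitones; B5 to Dbb6 is 1, three semitones narrower, so the interval is doubly diminished.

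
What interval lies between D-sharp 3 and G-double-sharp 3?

augmented 4th

D to G spans four letter names (D-E-F-G), so the interval is some kind of fourth.
The perfect fourth is 5 semitones; here we have 6, one semitone wider: augmented.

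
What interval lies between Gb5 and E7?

G to E spans six letter names (G-A-B-C-D-E), plus an octave — that makes it a thirteenth of some quality.
Gb5 to E7 spans 22 semitones — one semitone wider than the major thirteenth (21) — giving an augmented thirteenth.
(Equivalently, a compound augmented sixth: an augmented sixth plus an octave.)

augmented thirteenth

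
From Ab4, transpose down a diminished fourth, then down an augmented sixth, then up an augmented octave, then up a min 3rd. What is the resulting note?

A diminished fourth down from Ab4 is E4.
E4 down an augmented sixth → Gb3 (10 semitones).
Gb3 up an augmented octave → G4 (13 semitones).
Up a minor third from G4: Bb4 (3 semitones up).

Bb4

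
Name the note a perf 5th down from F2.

Bb1

Five letter names down from F: B.
Moving 7 semitones down from F2 (the size of a perfect fifth) reaches Bb1.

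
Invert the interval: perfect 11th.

First reduce the compound perfect eleventh to its simple form, a perfect fourth.
The rule of nine gives the new number: 9 − 4 = 5, so a fourth becomes a fifth.
And perfect stays perfect under inversion, so we get a perfect fifth.

perfect fifth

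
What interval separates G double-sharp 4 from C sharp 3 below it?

Descending from G##4 to C#3 is the same interval as ascending C#3 to G##4.
C to G spans five letter names (C-D-E-F-G), plus an octave, so the interval is some kind of twelfth.
A perfect twelfth would be 19 semitones; C#3 to G##4 is 20, one semitone wider, so the interval is augmented.
(Equivalently, a compound augmented fifth: an augmented fifth plus an octave.)

A12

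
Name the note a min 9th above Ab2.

Two letters up from A (plus an octave) reaches B.
A minor ninth spans 13 semitones, so from Ab2 the target pitch is Bbb3.

Bbb3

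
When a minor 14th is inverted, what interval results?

First reduce the compound minor fourteenth to its simple form, a minor seventh.
Inverted interval numbers add to nine, so a seventh pairs with a second (7 + 2 = 9).
Quality inverts too: minor becomes major. That makes the inversion a major second.

M2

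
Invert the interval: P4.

perfect 5th

Inverted interval numbers add to nine, so a fourth pairs with a fifth (4 + 5 = 9).
Quality inverts too: perfect stays perfect. That makes the inversion a perfect fifth.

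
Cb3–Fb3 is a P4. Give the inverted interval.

perfect fifth

Inverted interval numbers add to nine, so a fourth pairs with a fifth (4 + 5 = 9).
Quality inverts too: perfect stays perfect. That makes the inversion a perfect fifth.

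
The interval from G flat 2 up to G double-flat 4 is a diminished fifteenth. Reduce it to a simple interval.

Each octave removed subtracts seven from the number: 15 − 7 = 8.
That makes a diminished fifteenth a compound diminished octave — an octave plus a diminished octave.

diminished 8th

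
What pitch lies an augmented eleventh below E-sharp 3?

B 1

Counting four letter names plus an octave down from E lands on B.
Moving 18 semitones down from E#3 (the size of an augmented eleventh) reaches B1.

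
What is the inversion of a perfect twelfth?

perfect fourth

First reduce the compound perfect twelfth to its simple form, a perfect fifth.
The rule of nine gives the new number: 9 − 5 = 4, so a fifth becomes a fourth.
The quality also flips — perfect stays perfect — giving a perfect fourth.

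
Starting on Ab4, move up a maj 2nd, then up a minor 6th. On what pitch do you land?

Gb5

Ab4 up a major second → Bb4 (2 semitones).
Bb4 up a minor sixth → Gb5 (8 semitones).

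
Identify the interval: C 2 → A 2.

C to A spans six letter names (C-D-E-F-G-A) — that makes it a sixth of some quality.
The major sixth spans 9 semitones, and C2 to A2 is exactly 9 semitones — so this is a major sixth.

major sixth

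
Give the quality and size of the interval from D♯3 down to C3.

Descending from D#3 to C3 is the same interval as ascending C3 to D#3.
C to D spans two letter names (C-D), so the interval is some kind of second.
C3 to D#3 spans 3 semitones — one semitone wider than the major second (2) — giving an augmented second.

A2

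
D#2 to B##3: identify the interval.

D to B spans six letter names (D-E-F-G-A-B), plus an octave — that makes it a thirteenth of some quality.
The major thirteenth is 21 semitones; here we have 22, one semitone wider: augmented.
(Equivalently, a compound augmented sixth: an augmented sixth plus an octave.)

augmented thirteenth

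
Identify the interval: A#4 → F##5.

major 6th

A to F spans six letter names (A-B-C-D-E-F) — that makes it a sixth of some quality.
The major sixth spans 9 semitones, and A#4 to F##5 is exactly 9 semitones — so this is a major sixth.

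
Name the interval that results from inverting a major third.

m6

Interval numbers invert to sum to nine: 3 + 6 = 9, so a third inverts to a sixth.
The quality also flips — major becomes minor — giving a minor sixth.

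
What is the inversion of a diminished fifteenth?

augmented 1st

First reduce the compound diminished fifteenth to its simple form, a diminished octave.
Interval numbers invert to sum to nine: 8 + 1 = 9, so an octave inverts to a unison.
And diminished becomes augmented under inversion, so we get an augmented unison.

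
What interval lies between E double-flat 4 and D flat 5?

E to D spans seven letter names (E-F-G-A-B-C-D): a seventh.
Counting semitones, Ebb4→Db5 is 11, which is the major seventh.

major 7th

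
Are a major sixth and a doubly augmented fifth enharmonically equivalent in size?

A major sixth = 9 semitones = a doubly augmented fifth; enharmonically equal.

Yes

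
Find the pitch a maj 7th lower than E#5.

The seventh takes the letter from E down to F.
Moving 11 semitones down from E#5 (the size of a major seventh) reaches F#4.

F#4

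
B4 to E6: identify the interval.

B to E spans four letter names (B-C-D-E), plus an octave: an eleventh.
The perfect eleventh spans 17 semitones, and B4 to E6 is exactly 17 semitones — so this is a perfect eleventh.
(Equivalently, a compound perfect fourth: a perfect fourth plus an octave.)

perfect 11th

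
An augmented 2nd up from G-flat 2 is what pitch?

A 2

Counting two letter names up from G lands on A.
An augmented second is 3 semitones; 3 semitones up from Gb2 gives A2.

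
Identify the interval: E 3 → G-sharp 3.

major third

E to G spans three letter names (E-F-G) — that makes it a third of some quality.
The major third spans 4 semitones, and E3 to G#3 is exactly 4 semitones — so this is a major third.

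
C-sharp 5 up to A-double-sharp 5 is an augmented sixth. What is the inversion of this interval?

diminished 3rd

Interval numbers invert to sum to nine: 6 + 3 = 9, so a sixth inverts to a third.
The quality also flips — augmented becomes diminished — giving a diminished third.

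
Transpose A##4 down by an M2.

The second takes the letter from A down to G.
A major second is 2 semitones; 2 semitones down from A##4 gives G##4.

G##4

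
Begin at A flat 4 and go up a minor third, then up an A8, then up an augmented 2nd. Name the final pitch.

D sharp 6

A minor third up from Ab4 is Cb5.
An augmented octave up from Cb5 is C6.
An augmented second up from C6 is D#6.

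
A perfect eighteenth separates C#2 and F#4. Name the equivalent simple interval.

Take out 2 octaves (14 from the number): 18 − 14 = 4.
Quality carries through unchanged, so the simple form is a perfect fourth.

P4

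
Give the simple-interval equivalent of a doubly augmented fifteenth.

Subtracting seven from the interval number removes an octave: 15 − 7 = 8.
So a doubly augmented fifteenth is an octave plus a doubly augmented octave. The quality is unchanged.

AA8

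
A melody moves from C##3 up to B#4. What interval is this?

C to B spans seven letter names (C-D-E-F-G-A-B), plus an octave — that makes it a fourteenth of some quality.
A major fourteenth would be 23 semitones, but C##3 to B#4 is 22 — one semitone narrower, making it a minor fourteenth.
(Equivalently, a compound minor seventh: a minor seventh plus an octave.)

minor fourteenth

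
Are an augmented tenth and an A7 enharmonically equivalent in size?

No

An augmented tenth is 17 semitones but an augmented seventh is 12 semitones — different sizes.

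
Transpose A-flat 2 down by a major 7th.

Seven letter names down from A: B.
A major seventh spans 11 semitones, so from Ab2 the target pitch is Bbb1.

B-double-flat 1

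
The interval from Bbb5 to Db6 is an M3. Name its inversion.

minor 6th

The rule of nine gives the new number: 9 − 3 = 6, so a third becomes a sixth.
And major becomes minor under inversion, so we get a minor sixth.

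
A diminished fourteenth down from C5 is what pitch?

D#3

Counting seven letter names plus an octave down from C lands on D.
A diminished fourteenth is 21 semitones; 21 semitones down from C5 gives D#3.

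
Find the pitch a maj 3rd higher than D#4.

Counting three letter names up from D lands on F.
Moving 4 semitones up from D#4 (the size of a major third) reaches F##4.

F##4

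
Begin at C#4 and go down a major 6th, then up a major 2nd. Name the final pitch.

F#3

C#4 down a major sixth → E3 (9 semitones).
A major second up from E3 is F#3.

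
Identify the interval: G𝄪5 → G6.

doubly diminished octave

G to G is the same letter name, plus an octave, so the interval is some kind of octave.
A perfect octave would be 12 semitones; G##5 to G6 is 10, two semitones narrower, so the interval is doubly diminished.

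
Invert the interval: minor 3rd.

major 6th

Inverted interval numbers add to nine, so a third pairs with a sixth (3 + 6 = 9).
The quality also flips — minor becomes major — giving a major sixth.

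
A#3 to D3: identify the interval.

Descending from A#3 to D3 is the same interval as ascending D3 to A#3.
D to A spans five letter names (D-E-F-G-A): a fifth.
D3 to A#3 spans 8 semitones — one semitone wider than the perfect fifth (7) — giving an augmented fifth.

augmented 5th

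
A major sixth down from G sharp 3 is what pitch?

The sixth takes the letter from G down to B.
A major sixth is 9 semitones; 9 semitones down from G#3 gives B2.

B 2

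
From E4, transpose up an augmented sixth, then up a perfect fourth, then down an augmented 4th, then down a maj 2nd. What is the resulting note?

An augmented sixth up from E4 is C##5.
Up a perfect fourth from C##5: F##5 (5 semitones up).
Down an augmented fourth from F##5: C#5 (6 semitones down).
C#5 down a major second → B4 (2 semitones).

B4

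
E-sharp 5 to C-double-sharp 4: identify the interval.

Descending from E#5 to C##4 is the same interval as ascending C##4 to E#5.
C to E spans three letter names (C-D-E), plus an octave — that makes it a tenth of some quality.
A major tenth would be 16 semitones, but C##4 to E#5 is 15 — one semitone narrower, making it a minor tenth.
(Equivalently, a compound minor third: a minor third plus an octave.)

minor 10th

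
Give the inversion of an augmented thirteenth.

First reduce the compound augmented thirteenth to its simple form, an augmented sixth.
Interval numbers invert to sum to nine: 6 + 3 = 9, so a sixth inverts to a third.
Quality inverts too: augmented becomes diminished. That makes the inversion a diminished third.

diminished 3rd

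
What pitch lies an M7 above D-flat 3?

C 4

Counting seven letter names up from D lands on C.
Moving 11 semitones up from Db3 (the size of a major seventh) reaches C4.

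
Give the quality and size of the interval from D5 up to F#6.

M10

D to F spans three letter names (D-E-F), plus an octave — that makes it a tenth of some quality.
D5 to F#6 is 16 semitones, matching the major tenth exactly, so the quality is major.
(Equivalently, a compound major third: a major third plus an octave.)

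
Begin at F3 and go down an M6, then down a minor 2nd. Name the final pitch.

G2

A major sixth down from F3 is Ab2.
Ab2 down a minor second → G2 (1 semitone).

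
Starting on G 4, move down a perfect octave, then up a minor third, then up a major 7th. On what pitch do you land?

Down a perfect octave from G4: G3 (12 semitones down).
Up a minor third from G3: Bb3 (3 semitones up).
Bb3 up a major seventh → A4 (11 semitones).

A 4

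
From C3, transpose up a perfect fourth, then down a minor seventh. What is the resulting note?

G2

A perfect fourth up from C3 is F3.
A minor seventh down from F3 is G2.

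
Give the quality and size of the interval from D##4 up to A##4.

perfect fifth

D to A spans five letter names (D-E-F-G-A) — that makes it a fifth of some quality.
Counting semitones, D##4→A##4 is 7, which is the perfect fifth.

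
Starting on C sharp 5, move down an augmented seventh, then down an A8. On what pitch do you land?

An augmented seventh down from C#5 is Db4.
An augmented octave down from Db4 is Dbb3.

D double-flat 3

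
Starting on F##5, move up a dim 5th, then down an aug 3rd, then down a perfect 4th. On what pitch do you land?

Eb5

Up a diminished fifth from F##5: C#6 (6 semitones up).
An augmented third down from C#6 is Ab5.
Ab5 down a perfect fourth → Eb5 (5 semitones).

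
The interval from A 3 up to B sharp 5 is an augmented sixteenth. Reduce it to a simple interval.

Take out 2 octaves (14 from the number): 16 − 14 = 2.
So an augmented sixteenth is 2 octaves plus an augmented second. The quality is unchanged.

augmented second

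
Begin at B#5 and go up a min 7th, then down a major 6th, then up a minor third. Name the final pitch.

A minor seventh up from B#5 is A#6.
Down a major sixth from A#6: C#6 (9 semitones down).
Up a minor third from C#6: E6 (3 semitones up).

E6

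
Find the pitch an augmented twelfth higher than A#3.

E##5

Counting five letter names plus an octave up from A lands on E.
An augmented twelfth is 20 semitones; 20 semitones up from A#3 gives E##5.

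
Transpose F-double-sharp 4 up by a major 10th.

A-double-sharp 5

Counting three letter names plus an octave up from F lands on A.
A major tenth is 16 semitones; 16 semitones up from F##4 gives A##5.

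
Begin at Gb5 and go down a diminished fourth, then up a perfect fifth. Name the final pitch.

A5

A diminished fourth down from Gb5 is D5.
D5 up a perfect fifth → A5 (7 semitones).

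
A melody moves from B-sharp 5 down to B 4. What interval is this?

augmented 8th

Descending from B#5 to B4 is the same interval as ascending B4 to B#5.
B to B is the same letter name, plus an octave: an octave.
The perfect octave is 12 semitones; here we have 13, one semitone wider: augmented.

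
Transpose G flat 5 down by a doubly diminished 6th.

Six letter names down from G: B.
A doubly diminished sixth is 6 semitones; 6 semitones down from Gb5 gives B#4.

B sharp 4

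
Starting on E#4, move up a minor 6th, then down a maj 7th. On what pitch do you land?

A minor sixth up from E#4 is C#5.
C#5 down a major seventh → D4 (11 semitones).

D4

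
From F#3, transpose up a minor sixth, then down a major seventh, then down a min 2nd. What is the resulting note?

D3

A minor sixth up from F#3 is D4.
D4 down a major seventh → Eb3 (11 semitones).
Down a minor second from Eb3: D3 (1 semitone down).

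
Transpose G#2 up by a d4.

Counting four letter names up from G lands on C.
A diminished fourth spans 4 semitones, so from G#2 the target pitch is C3.

C3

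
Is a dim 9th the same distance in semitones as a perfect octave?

A diminished ninth spans 12 semitones, and a perfect octave also spans 12 semitones — they're enharmonic.

Yes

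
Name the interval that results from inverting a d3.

augmented 6th

Interval numbers invert to sum to nine: 3 + 6 = 9, so a third inverts to a sixth.
And diminished becomes augmented under inversion, so we get an augmented sixth.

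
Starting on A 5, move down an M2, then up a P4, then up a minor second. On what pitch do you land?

A major second down from A5 is G5.
Up a perfect fourth from G5: C6 (5 semitones up).
A minor second up from C6 is Db6.

D flat 6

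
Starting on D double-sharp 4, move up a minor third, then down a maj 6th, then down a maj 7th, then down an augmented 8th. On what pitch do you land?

B flat 1

Up a minor third from D##4: F##4 (3 semitones up).
A major sixth down from F##4 is A#3.
A#3 down a major seventh → B2 (11 semitones).
Down an augmented octave from B2: Bb1 (13 semitones down).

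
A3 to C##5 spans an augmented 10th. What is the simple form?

Take out an octave (7 from the number): 10 − 7 = 3.
Quality carries through unchanged, so the simple form is an augmented third.

A3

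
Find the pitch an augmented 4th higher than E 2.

A-sharp 2

The fourth takes the letter from E up to A.
Moving 6 semitones up from E2 (the size of an augmented fourth) reaches A#2.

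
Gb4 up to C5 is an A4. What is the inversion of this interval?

d5

Inverted interval numbers add to nine, so a fourth pairs with a fifth (4 + 5 = 9).
The quality also flips — augmented becomes diminished — giving a diminished fifth.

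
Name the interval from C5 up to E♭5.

C to E spans three letter names (C-D-E), so the interval is some kind of third.
C5 to Eb5 is 3 semitones, a half step short of the major third (4), so this is minor.

minor 3rd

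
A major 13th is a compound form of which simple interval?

major 6th

Each octave removed subtracts seven from the number: 13 − 7 = 6.
Quality carries through unchanged, so the simple form is a major sixth.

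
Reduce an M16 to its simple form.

M2

Subtracting seven from the interval number removes an octave: 16 − 14 = 2.
Quality carries through unchanged, so the simple form is a major second.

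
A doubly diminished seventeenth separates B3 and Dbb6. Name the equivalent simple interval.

dd3

Take out 2 octaves (14 from the number): 17 − 14 = 3.
Quality carries through unchanged, so the simple form is a doubly diminished third.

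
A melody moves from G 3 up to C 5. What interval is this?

perfect 11th

G to C spans four letter names (G-A-B-C), plus an octave, so the interval is some kind of eleventh.
Counting semitones, G3→C5 is 17, which is the perfect eleventh.
(Equivalently, a compound perfect fourth: a perfect fourth plus an octave.)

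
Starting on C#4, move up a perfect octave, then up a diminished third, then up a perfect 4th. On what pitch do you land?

Ab5

A perfect octave up from C#4 is C#5.
C#5 up a diminished third → Eb5 (2 semitones).
Up a perfect fourth from Eb5: Ab5 (5 semitones up).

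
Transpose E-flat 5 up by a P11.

A-flat 6

The eleventh's letter: E up four letter names plus an octave → A.
A perfect eleventh is 17 semitones; 17 semitones up from Eb5 gives Ab6.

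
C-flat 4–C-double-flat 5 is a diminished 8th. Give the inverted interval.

The rule of nine gives the new number: 9 − 8 = 1, so an octave becomes a unison.
The quality also flips — diminished becomes augmented — giving an augmented unison.

augmented 1st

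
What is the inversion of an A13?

First reduce the compound augmented thirteenth to its simple form, an augmented sixth.
Inverted interval numbers add to nine, so a sixth pairs with a third (6 + 3 = 9).
Quality inverts too: augmented becomes diminished. That makes the inversion a diminished third.

diminished 3rd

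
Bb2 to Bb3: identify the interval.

perfect octave

B to B is the same letter name, plus an octave, so the interval is some kind of octave.
Bb2 to Bb3 is 12 semitones, matching the perfect octave exactly, so the quality is perfect.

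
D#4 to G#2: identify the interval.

Descending from D#4 to G#2 is the same interval as ascending G#2 to D#4.
G to D spans five letter names (G-A-B-C-D), plus an octave, so the interval is some kind of twelfth.
G#2 to D#4 is 19 semitones, matching the perfect twelfth exactly, so the quality is perfect.
(Equivalently, a compound perfect fifth: a perfect fifth plus an octave.)

perfect twelfth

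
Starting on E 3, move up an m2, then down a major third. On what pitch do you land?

D flat 3

A minor second up from E3 is F3.
A major third down from F3 is Db3.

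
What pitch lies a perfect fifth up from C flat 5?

Five letter names up from C: G.
A perfect fifth is 7 semitones; 7 semitones up from Cb5 gives Gb5.

G flat 5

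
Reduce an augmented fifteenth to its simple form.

augmented octave

Each octave removed subtracts seven from the number: 15 − 7 = 8.
That makes an augmented fifteenth a compound augmented octave — an octave plus an augmented octave.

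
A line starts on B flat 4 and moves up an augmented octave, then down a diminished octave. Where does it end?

Bb4 up an augmented octave → B5 (13 semitones).
A diminished octave down from B5 is B#4.

B sharp 4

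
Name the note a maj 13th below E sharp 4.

G sharp 2

Counting six letter names plus an octave down from E lands on G.
A major thirteenth is 21 semitones; 21 semitones down from E#4 gives G#2.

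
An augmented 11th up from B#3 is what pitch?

E##5

Four letters up from B (plus an octave) reaches E.
An augmented eleventh is 18 semitones; 18 semitones up from B#3 gives E##5.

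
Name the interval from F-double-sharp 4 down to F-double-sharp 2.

Descending from F##4 to F##2 is the same interval as ascending F##2 to F##4.
F to F is the same letter name, plus 2 octaves: a fifteenth.
The perfect fifteenth spans 24 semitones, and F##2 to F##4 is exactly 24 semitones — so this is a perfect fifteenth.
(Equivalently, a compound perfect octave: a perfect octave plus an octave.)

perfect fifteenth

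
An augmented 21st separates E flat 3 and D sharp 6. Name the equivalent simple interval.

augmented seventh

Take out 2 octaves (14 from the number): 21 − 14 = 7.
So an augmented twenty-first is 2 octaves plus an augmented seventh. The quality is unchanged.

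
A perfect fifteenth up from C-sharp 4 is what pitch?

C-sharp 6

A fifteenth keeps the letter name C, two octaves up from C.
A perfect fifteenth is 24 semitones; 24 semitones up from C#4 gives C#6.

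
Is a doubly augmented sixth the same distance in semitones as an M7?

A doubly augmented sixth spans 11 semitones, and a major seventh also spans 11 semitones — they're enharmonic.

Yes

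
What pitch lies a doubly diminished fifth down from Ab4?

Five letter names down from A: D.
Moving 5 semitones down from Ab4 (the size of a doubly diminished fifth) reaches D#4.

D#4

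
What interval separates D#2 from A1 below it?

A4

Descending from D#2 to A1 is the same interval as ascending A1 to D#2.
A to D spans four letter names (A-B-C-D), so the interval is some kind of fourth.
The perfect fourth is 5 semitones; here we have 6, one semitone wider: augmented.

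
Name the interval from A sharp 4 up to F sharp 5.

A to F spans six letter names (A-B-C-D-E-F): a sixth.
A#4 to F#5 is 8 semitones, a half step short of the major sixth (9), so this is minor.

minor sixth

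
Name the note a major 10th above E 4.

Three letters up from E (plus an octave) reaches G.
A major tenth spans 16 semitones, so from E4 the target pitch is G#5.

G-sharp 5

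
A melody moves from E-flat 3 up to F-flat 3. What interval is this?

m2

E to F spans two letter names (E-F): a second.
At 1 semitone, Eb3→Fb3 falls one short of a major second: minor.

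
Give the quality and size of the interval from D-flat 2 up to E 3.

augmented 9th

D to E spans two letter names (D-E), plus an octave: a ninth.
Db2 to E3 spans 15 semitones — one semitone wider than the major ninth (14) — giving an augmented ninth.
(Equivalently, a compound augmented second: an augmented second plus an octave.)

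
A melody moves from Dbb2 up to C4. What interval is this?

D to C spans seven letter names (D-E-F-G-A-B-C), plus an octave, so the interval is some kind of fourteenth.
Dbb2 to C4 spans 24 semitones — one semitone wider than the major fourteenth (23) — giving an augmented fourteenth.
(Equivalently, a compound augmented seventh: an augmented seventh plus an octave.)

augmented fourteenth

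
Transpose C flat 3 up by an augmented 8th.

C 4

An octave keeps the letter name C, an octave up from C.
An augmented octave is 13 semitones; 13 semitones up from Cb3 gives C4.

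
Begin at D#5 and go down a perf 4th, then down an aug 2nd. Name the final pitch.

D#5 down a perfect fourth → A#4 (5 semitones).
A#4 down an augmented second → G4 (3 semitones).

G4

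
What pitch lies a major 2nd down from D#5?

The second takes the letter from D down to C.
A major second spans 2 semitones, so from D#5 the target pitch is C#5.

C#5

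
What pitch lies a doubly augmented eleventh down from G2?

Dbb1

Counting four letter names plus an octave down from G lands on D.
Moving 19 semitones down from G2 (the size of a doubly augmented eleventh) reaches Dbb1.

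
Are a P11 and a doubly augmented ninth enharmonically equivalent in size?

No

17 semitones (perfect eleventh) vs 16 semitones (doubly augmented ninth): not equal.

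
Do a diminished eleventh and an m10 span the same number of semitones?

No

A diminished eleventh spans 16 semitones; a minor tenth spans 15 semitones. They differ by 1.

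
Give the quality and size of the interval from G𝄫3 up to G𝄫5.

G to G is the same letter name, plus 2 octaves, so the interval is some kind of fifteenth.
Counting semitones, Gbb3→Gbb5 is 24, which is the perfect fifteenth.
(Equivalently, a compound perfect octave: a perfect octave plus an octave.)

P15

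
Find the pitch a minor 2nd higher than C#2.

D2

The second takes the letter from C up to D.
Moving 1 semitone up from C#2 (the size of a minor second) reaches D2.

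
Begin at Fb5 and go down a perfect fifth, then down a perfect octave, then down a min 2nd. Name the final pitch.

Ab3

Down a perfect fifth from Fb5: Bbb4 (7 semitones down).
A perfect octave down from Bbb4 is Bbb3.
Down a minor second from Bbb3: Ab3 (1 semitone down).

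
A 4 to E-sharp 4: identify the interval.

diminished 4th

Descending from A4 to E#4 is the same interval as ascending E#4 to A4.
E to A spans four letter names (E-F-G-A): a fourth.
The perfect fourth is 5 semitones; here we have 4, one semitone narrower: diminished.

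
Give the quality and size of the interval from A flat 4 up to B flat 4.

major second

A to B spans two letter names (A-B), so the interval is some kind of second.
Ab4 to Bb4 is 2 semitones, matching the major second exactly, so the quality is major.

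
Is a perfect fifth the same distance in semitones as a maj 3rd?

No

A perfect fifth spans 7 semitones; a major third spans 4 semitones. They differ by 3.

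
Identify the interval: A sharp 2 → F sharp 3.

minor 6th

A to F spans six letter names (A-B-C-D-E-F): a sixth.
A major sixth would be 9 semitones, but A#2 to F#3 is 8 — one semitone narrower, making it a minor sixth.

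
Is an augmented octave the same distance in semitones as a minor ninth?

Yes

An augmented octave = 13 semitones = a minor ninth; enharmonically equal.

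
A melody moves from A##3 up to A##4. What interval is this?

A to A is the same letter name, plus an octave: an octave.
The perfect octave spans 12 semitones, and A##3 to A##4 is exactly 12 semitones — so this is a perfect octave.

perfect 8th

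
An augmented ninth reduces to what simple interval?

Take out an octave (7 from the number): 9 − 7 = 2.
So an augmented ninth is an octave plus an augmented second. The quality is unchanged.

A2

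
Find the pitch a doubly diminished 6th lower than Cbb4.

E3

Counting six letter names down from C lands on E.
A doubly diminished sixth spans 6 semitones, so from Cbb4 the target pitch is E3.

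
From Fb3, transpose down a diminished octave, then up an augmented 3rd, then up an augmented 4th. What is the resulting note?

Down a diminished octave from Fb3: F2 (11 semitones down).
An augmented third up from F2 is A#2.
A#2 up an augmented fourth → D##3 (6 semitones).

D##3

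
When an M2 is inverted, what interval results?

Interval numbers invert to sum to nine: 2 + 7 = 9, so a second inverts to a seventh.
The quality also flips — major becomes minor — giving a minor seventh.

m7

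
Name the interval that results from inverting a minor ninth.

First reduce the compound minor ninth to its simple form, a minor second.
Inverted interval numbers add to nine, so a second pairs with a seventh (2 + 7 = 9).
Quality inverts too: minor becomes major. That makes the inversion a major seventh.

major 7th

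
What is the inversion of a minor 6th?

Interval numbers invert to sum to nine: 6 + 3 = 9, so a sixth inverts to a third.
And minor becomes major under inversion, so we get a major third.

major third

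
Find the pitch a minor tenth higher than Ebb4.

Gbb5

Three letters up from E (plus an octave) reaches G.
A minor tenth spans 15 semitones, so from Ebb4 the target pitch is Gbb5.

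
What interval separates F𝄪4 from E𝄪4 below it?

Descending from F##4 to E##4 is the same interval as ascending E##4 to F##4.
E to F spans two letter names (E-F), so the interval is some kind of second.
A major second would be 2 semitones, but E##4 to F##4 is 1 — one semitone narrower, making it a minor second.

m2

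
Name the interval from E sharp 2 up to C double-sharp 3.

major 6th

E to C spans six letter names (E-F-G-A-B-C), so the interval is some kind of sixth.
The major sixth spans 9 semitones, and E#2 to C##3 is exactly 9 semitones — so this is a major sixth.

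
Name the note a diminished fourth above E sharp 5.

A 5

Four letter names up from E: A.
A diminished fourth is 4 semitones; 4 semitones up from E#5 gives A5.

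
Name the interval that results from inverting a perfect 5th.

Inverted interval numbers add to nine, so a fifth pairs with a fourth (5 + 4 = 9).
Quality inverts too: perfect stays perfect. That makes the inversion a perfect fourth.

perfect fourth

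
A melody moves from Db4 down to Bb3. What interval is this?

minor third

Descending from Db4 to Bb3 is the same interval as ascending Bb3 to Db4.
B to D spans three letter names (B-C-D) — that makes it a third of some quality.
A major third would be 4 semitones, but Bb3 to Db4 is 3 — one semitone narrower, making it a minor third.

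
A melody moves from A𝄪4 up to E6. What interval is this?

doubly diminished 12th

A to E spans five letter names (A-B-C-D-E), plus an octave — that makes it a twelfth of some quality.
The perfect twelfth is 19 semitones; here we have 17, two semitones narrower: doubly diminished.
(Equivalently, a compound doubly diminished fifth: a doubly diminished fifth plus an octave.)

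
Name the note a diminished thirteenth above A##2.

F#4

The thirteenth's letter: A up six letter names plus an octave → F.
A diminished thirteenth is 19 semitones; 19 semitones up from A##2 gives F#4.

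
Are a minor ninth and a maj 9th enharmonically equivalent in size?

A minor ninth spans 13 semitones; a major ninth spans 14 semitones. They differ by 1.

No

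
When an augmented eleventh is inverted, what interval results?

First reduce the compound augmented eleventh to its simple form, an augmented fourth.
Interval numbers invert to sum to nine: 4 + 5 = 9, so a fourth inverts to a fifth.
Quality inverts too: augmented becomes diminished. That makes the inversion a diminished fifth.

diminished fifth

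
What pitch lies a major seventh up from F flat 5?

Seven letter names up from F: E.
A major seventh spans 11 semitones, so from Fb5 the target pitch is Eb6.

E flat 6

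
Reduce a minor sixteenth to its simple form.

Subtracting seven from the interval number removes an octave: 16 − 14 = 2.
Quality carries through unchanged, so the simple form is a minor second.

minor second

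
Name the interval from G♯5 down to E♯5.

Descending from G#5 to E#5 is the same interval as ascending E#5 to G#5.
E to G spans three letter names (E-F-G) — that makes it a third of some quality.
E#5 to G#5 is 3 semitones, a half step short of the major third (4), so this is minor.

minor 3rd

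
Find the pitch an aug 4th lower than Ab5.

Counting four letter names down from A lands on E.
Moving 6 semitones down from Ab5 (the size of an augmented fourth) reaches Ebb5.

Ebb5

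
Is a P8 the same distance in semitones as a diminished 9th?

Yes

A perfect octave = 12 semitones = a diminished ninth; enharmonically equal.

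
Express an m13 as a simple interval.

Each octave removed subtracts seven from the number: 13 − 7 = 6.
So a minor thirteenth is an octave plus a minor sixth. The quality is unchanged.

minor sixth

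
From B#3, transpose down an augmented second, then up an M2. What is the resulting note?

Down an augmented second from B#3: A3 (3 semitones down).
Up a major second from A3: B3 (2 semitones up).

B3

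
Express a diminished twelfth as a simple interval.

Each octave removed subtracts seven from the number: 12 − 7 = 5.
So a diminished twelfth is an octave plus a diminished fifth. The quality is unchanged.

diminished 5th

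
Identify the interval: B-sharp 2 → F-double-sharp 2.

Descending from B#2 to F##2 is the same interval as ascending F##2 to B#2.
F to B spans four letter names (F-G-A-B): a fourth.
The perfect fourth spans 5 semitones, and F##2 to B#2 is exactly 5 semitones — so this is a perfect fourth.

P4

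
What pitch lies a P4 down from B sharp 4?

The fourth takes the letter from B down to F.
A perfect fourth spans 5 semitones, so from B#4 the target pitch is F##4.

F double-sharp 4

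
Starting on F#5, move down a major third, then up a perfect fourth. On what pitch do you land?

G5

F#5 down a major third → D5 (4 semitones).
D5 up a perfect fourth → G5 (5 semitones).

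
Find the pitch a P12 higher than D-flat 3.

A-flat 4

Counting five letter names plus an octave up from D lands on A.
A perfect twelfth is 19 semitones; 19 semitones up from Db3 gives Ab4.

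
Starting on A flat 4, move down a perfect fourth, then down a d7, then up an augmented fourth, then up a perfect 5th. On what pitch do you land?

A perfect fourth down from Ab4 is Eb4.
Down a diminished seventh from Eb4: F#3 (9 semitones down).
Up an augmented fourth from F#3: B#3 (6 semitones up).
Up a perfect fifth from B#3: F##4 (7 semitones up).

F double-sharp 4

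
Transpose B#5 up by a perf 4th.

The fourth takes the letter from B up to E.
Moving 5 semitones up from B#5 (the size of a perfect fourth) reaches E#6.

E#6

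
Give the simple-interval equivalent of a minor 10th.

Take out an octave (7 from the number): 10 − 7 = 3.
So a minor tenth is an octave plus a minor third. The quality is unchanged.

m3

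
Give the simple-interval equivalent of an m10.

minor 3rd

Subtracting seven from the interval number removes an octave: 10 − 7 = 3.
So a minor tenth is an octave plus a minor third. The quality is unchanged.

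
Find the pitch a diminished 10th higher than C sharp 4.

Counting three letter names plus an octave up from C lands on E.
A diminished tenth spans 14 semitones, so from C#4 the target pitch is Eb5.

E flat 5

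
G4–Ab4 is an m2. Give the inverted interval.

M7

Interval numbers invert to sum to nine: 2 + 7 = 9, so a second inverts to a seventh.
And minor becomes major under inversion, so we get a major seventh.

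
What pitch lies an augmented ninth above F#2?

G##3

Two letters up from F (plus an octave) reaches G.
Moving 15 semitones up from F#2 (the size of an augmented ninth) reaches G##3.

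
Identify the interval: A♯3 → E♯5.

A to E spans five letter names (A-B-C-D-E), plus an octave: a twelfth.
The perfect twelfth spans 19 semitones, and A#3 to E#5 is exactly 19 semitones — so this is a perfect twelfth.
(Equivalently, a compound perfect fifth: a perfect fifth plus an octave.)

P12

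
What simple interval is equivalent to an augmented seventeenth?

Subtracting seven from the interval number removes an octave: 17 − 14 = 3.
So an augmented seventeenth is 2 octaves plus an augmented third. The quality is unchanged.

augmented third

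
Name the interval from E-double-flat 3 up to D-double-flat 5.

m14

E to D spans seven letter names (E-F-G-A-B-C-D), plus an octave: a fourteenth.
At 22 semitones, Ebb3→Dbb5 falls one short of a major fourteenth: minor.
(Equivalently, a compound minor seventh: a minor seventh plus an octave.)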